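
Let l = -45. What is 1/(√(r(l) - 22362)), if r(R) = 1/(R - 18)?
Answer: -3*I*√9861649/1408807 ≈ -0.0066872*I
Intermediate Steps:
r(R) = 1/(-18 + R)
1/(√(r(l) - 22362)) = 1/(√(1/(-18 - 45) - 22362)) = 1/(√(1/(-63) - 22362)) = 1/(√(-1/63 - 22362)) = 1/(√(-1408807/63)) = 1/(I*√9861649/21) = -3*I*√9861649/1408807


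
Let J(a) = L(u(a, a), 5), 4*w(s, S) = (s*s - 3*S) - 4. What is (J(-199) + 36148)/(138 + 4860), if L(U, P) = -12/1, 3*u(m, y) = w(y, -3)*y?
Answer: 18068/2499 ≈ 7.2301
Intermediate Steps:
w(s, S) = -1 - 3*S/4 + s²/4 (w(s, S) = ((s*s - 3*S) - 4)/4 = ((s² - 3*S) - 4)/4 = (-4 + s² - 3*S)/4 = -1 - 3*S/4 + s²/4)
u(m, y) = y*(5/4 + y²/4)/3 (u(m, y) = ((-1 - ¾*(-3) + y²/4)*y)/3 = ((-1 + 9/4 + y²/4)*y)/3 = ((5/4 + y²/4)*y)/3 = (y*(5/4 + y²/4))/3 = y*(5/4 + y²/4)/3)
L(U, P) = -12 (L(U, P) = -12*1 = -12)
J(a) = -12
(J(-199) + 36148)/(138 + 4860) = (-12 + 36148)/(138 + 4860) = 36136/4998 = 36136*(1/4998) = 18068/2499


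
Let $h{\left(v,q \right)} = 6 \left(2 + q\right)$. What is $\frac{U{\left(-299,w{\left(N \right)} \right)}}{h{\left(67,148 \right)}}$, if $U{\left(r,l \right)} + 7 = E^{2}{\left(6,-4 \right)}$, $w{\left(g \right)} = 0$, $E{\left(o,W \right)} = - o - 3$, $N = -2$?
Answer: $\frac{37}{450} \approx 0.082222$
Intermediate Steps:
$h{\left(v,q \right)} = 12 + 6 q$
$E{\left(o,W \right)} = -3 - o$
$U{\left(r,l \right)} = 74$ ($U{\left(r,l \right)} = -7 + \left(-3 - 6\right)^{2} = -7 + \left(-9\right)^{2} = -7 + 81 = 74$)
$\frac{U{\left(-299,w{\left(N \right)} \right)}}{h{\left(67,148 \right)}} = \frac{74}{12 + 6 \cdot 148} = \frac{74}{12 + 888} = \frac{74}{900} = 74 \cdot \frac{1}{900} = \frac{37}{450}$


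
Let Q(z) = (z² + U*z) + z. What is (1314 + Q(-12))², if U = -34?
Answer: 3437316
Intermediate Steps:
Q(z) = z² - 33*z (Q(z) = (z² - 34*z) + z = z² - 33*z)
(1314 + Q(-12))² = (1314 - 12*(-33 - 12))² = (1314 - 12*(-45))² = (1314 + 540)² = 1854² = 3437316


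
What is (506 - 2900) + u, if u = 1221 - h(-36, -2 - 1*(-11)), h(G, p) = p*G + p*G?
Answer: -525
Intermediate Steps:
h(G, p) = 2*G*p (h(G, p) = G*p + G*p = 2*G*p)
u = 1869 (u = 1221 - 2*(-36)*(-2 - 1*(-11)) = 1221 - 2*(-36)*(-2 + 11) = 1221 - 2*(-36)*9 = 1221 - 1*(-648) = 1221 + 648 = 1869)
(506 - 2900) + u = (506 - 2900) + 1869 = -2394 + 1869 = -525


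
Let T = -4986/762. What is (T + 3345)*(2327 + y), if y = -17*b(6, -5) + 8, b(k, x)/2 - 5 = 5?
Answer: 845848080/127 ≈ 6.6602e+6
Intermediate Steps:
b(k, x) = 20 (b(k, x) = 10 + 2*5 = 10 + 10 = 20)
T = -831/127 (T = -4986*1/762 = -831/127 ≈ -6.5433)
y = -332 (y = -17*20 + 8 = -340 + 8 = -332)
(T + 3345)*(2327 + y) = (-831/127 + 3345)*(2327 - 332) = (423984/127)*1995 = 845848080/127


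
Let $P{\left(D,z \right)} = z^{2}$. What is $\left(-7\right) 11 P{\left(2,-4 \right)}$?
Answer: $-1232$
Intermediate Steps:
$\left(-7\right) 11 P{\left(2,-4 \right)} = \left(-7\right) 11 \left(-4\right)^{2} = \left(-77\right) 16 = -1232$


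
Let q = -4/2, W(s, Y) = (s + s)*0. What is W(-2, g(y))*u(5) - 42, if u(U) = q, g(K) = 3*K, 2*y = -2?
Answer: -42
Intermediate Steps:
y = -1 (y = (½)*(-2) = -1)
W(s, Y) = 0 (W(s, Y) = (2*s)*0 = 0)
q = -2 (q = -4*½ = -2)
u(U) = -2
W(-2, g(y))*u(5) - 42 = 0*(-2) - 42 = 0 - 42 = -42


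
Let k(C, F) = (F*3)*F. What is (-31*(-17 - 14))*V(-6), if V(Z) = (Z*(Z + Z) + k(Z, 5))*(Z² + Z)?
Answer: 4238010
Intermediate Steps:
k(C, F) = 3*F² (k(C, F) = (3*F)*F = 3*F²)
V(Z) = (75 + 2*Z²)*(Z + Z²) (V(Z) = (Z*(Z + Z) + 3*5²)*(Z² + Z) = (Z*(2*Z) + 3*25)*(Z + Z²) = (2*Z² + 75)*(Z + Z²) = (75 + 2*Z²)*(Z + Z²))
(-31*(-17 - 14))*V(-6) = (-31*(-17 - 14))*(-6*(75 + 2*(-6)² + 2*(-6)³ + 75*(-6))) = (-31*(-31))*(-6*(75 + 2*36 + 2*(-216) - 450)) = 961*(-6*(75 + 72 - 432 - 450)) = 961*(-6*(-735)) = 961*4410 = 4238010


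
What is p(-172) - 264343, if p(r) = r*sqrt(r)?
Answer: -264343 - 344*I*sqrt(43) ≈ -2.6434e+5 - 2255.8*I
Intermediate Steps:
p(r) = r**(3/2)
p(-172) - 264343 = (-172)**(3/2) - 264343 = -344*I*sqrt(43) - 264343 = -264343 - 344*I*sqrt(43)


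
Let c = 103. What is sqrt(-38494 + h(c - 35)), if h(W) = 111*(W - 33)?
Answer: I*sqrt(34609) ≈ 186.03*I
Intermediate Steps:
h(W) = -3663 + 111*W (h(W) = 111*(-33 + W) = -3663 + 111*W)
sqrt(-38494 + h(c - 35)) = sqrt(-38494 + (-3663 + 111*(103 - 35))) = sqrt(-38494 + (-3663 + 111*68)) = sqrt(-38494 + (-3663 + 7548)) = sqrt(-38494 + 3885) = sqrt(-34609) = I*sqrt(34609)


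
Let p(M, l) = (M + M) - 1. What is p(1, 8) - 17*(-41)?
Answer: 698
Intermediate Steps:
p(M, l) = -1 + 2*M (p(M, l) = 2*M - 1 = -1 + 2*M)
p(1, 8) - 17*(-41) = (-1 + 2*1) - 17*(-41) = (-1 + 2) + 697 = 1 + 697 = 698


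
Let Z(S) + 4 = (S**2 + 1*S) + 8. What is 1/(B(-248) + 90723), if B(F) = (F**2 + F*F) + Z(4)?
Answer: 1/213755 ≈ 4.6783e-6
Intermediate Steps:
Z(S) = 4 + S + S**2 (Z(S) = -4 + ((S**2 + 1*S) + 8) = -4 + ((S**2 + S) + 8) = -4 + ((S + S**2) + 8) = -4 + (8 + S + S**2) = 4 + S + S**2)
B(F) = 24 + 2*F**2 (B(F) = (F**2 + F*F) + (4 + 4 + 4**2) = (F**2 + F**2) + (4 + 4 + 16) = 2*F**2 + 24 = 24 + 2*F**2)
1/(B(-248) + 90723) = 1/((24 + 2*(-248)**2) + 90723) = 1/((24 + 2*61504) + 90723) = 1/((24 + 123008) + 90723) = 1/(123032 + 90723) = 1/213755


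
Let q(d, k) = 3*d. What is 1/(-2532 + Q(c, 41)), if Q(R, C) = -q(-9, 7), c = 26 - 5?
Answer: -1/2505 ≈ -0.00039920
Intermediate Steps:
c = 21
Q(R, C) = 27 (Q(R, C) = -3*(-9) = -1*(-27) = 27)
1/(-2532 + Q(c, 41)) = 1/(-2532 + 27) = 1/(-2505) = -1/2505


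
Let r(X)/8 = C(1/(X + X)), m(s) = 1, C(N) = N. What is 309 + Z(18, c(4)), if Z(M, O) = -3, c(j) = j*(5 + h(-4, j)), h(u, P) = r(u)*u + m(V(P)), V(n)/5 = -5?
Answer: 306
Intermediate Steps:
V(n) = -25 (V(n) = 5*(-5) = -25)
r(X) = 4/X (r(X) = 8/(X + X) = 8/((2*X)) = 8*(1/(2*X)) = 4/X)
h(u, P) = 5 (h(u, P) = (4/u)*u + 1 = 4 + 1 = 5)
c(j) = 10*j (c(j) = j*(5 + 5) = j*10 = 10*j)
309 + Z(18, c(4)) = 309 - 3 = 306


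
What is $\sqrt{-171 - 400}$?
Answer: $i \sqrt{571} \approx 23.896 i$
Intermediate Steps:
$\sqrt{-171 - 400} = \sqrt{-571} = i \sqrt{571}$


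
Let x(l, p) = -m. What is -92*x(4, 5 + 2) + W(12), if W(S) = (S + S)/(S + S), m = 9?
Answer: 829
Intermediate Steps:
W(S) = 1 (W(S) = (2*S)/((2*S)) = (2*S)*(1/(2*S)) = 1)
x(l, p) = -9 (x(l, p) = -1*9 = -9)
-92*x(4, 5 + 2) + W(12) = -92*(-9) + 1 = 828 + 1 = 829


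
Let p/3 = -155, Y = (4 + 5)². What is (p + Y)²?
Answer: 147456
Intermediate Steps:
Y = 81 (Y = 9² = 81)
p = -465 (p = 3*(-155) = -465)
(p + Y)² = (-465 + 81)² = (-384)² = 147456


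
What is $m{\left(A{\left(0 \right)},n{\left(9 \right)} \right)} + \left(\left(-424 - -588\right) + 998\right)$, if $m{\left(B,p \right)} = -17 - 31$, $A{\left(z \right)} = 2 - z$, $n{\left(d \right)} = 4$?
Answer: $1114$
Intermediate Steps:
$m{\left(B,p \right)} = -48$ ($m{\left(B,p \right)} = -17 - 31 = -48$)
$m{\left(A{\left(0 \right)},n{\left(9 \right)} \right)} + \left(\left(-424 - -588\right) + 998\right) = -48 + \left(\left(-424 - -588\right) + 998\right) = -48 + \left(\left(-424 + 588\right) + 998\right) = -48 + \left(164 + 998\right) = -48 + 1162 = 1114$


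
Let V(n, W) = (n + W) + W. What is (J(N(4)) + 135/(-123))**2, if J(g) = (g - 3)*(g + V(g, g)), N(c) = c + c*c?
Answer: 3104161225/1681 ≈ 1.8466e+6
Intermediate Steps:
V(n, W) = n + 2*W (V(n, W) = (W + n) + W = n + 2*W)
N(c) = c + c**2
J(g) = 4*g*(-3 + g) (J(g) = (g - 3)*(g + (g + 2*g)) = (-3 + g)*(g + 3*g) = (-3 + g)*(4*g) = 4*g*(-3 + g))
(J(N(4)) + 135/(-123))**2 = (4*(4*(1 + 4))*(-3 + 4*(1 + 4)) + 135/(-123))**2 = (4*(4*5)*(-3 + 4*5) + 135*(-1/123))**2 = (4*20*(-3 + 20) - 45/41)**2 = (4*20*17 - 45/41)**2 = (1360 - 45/41)**2 = (55715/41)**2 = 3104161225/1681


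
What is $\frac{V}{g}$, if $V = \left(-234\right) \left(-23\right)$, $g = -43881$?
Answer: $- \frac{1794}{14627} \approx -0.12265$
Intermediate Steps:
$V = 5382$
$\frac{V}{g} = \frac{5382}{-43881} = 5382 \left(- \frac{1}{43881}\right) = - \frac{1794}{14627}$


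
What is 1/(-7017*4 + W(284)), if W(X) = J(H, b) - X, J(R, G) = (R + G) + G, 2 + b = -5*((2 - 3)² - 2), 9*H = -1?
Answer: -9/255115 ≈ -3.5278e-5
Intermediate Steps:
H = -⅑ (H = (⅑)*(-1) = -⅑ ≈ -0.11111)
b = 3 (b = -2 - 5*((2 - 3)² - 2) = -2 - 5*((-1)² - 2) = -2 - 5*(1 - 2) = -2 - 5*(-1) = -2 + 5 = 3)
J(R, G) = R + 2*G (J(R, G) = (G + R) + G = R + 2*G)
W(X) = 53/9 - X (W(X) = (-⅑ + 2*3) - X = (-⅑ + 6) - X = 53/9 - X)
1/(-7017*4 + W(284)) = 1/(-7017*4 + (53/9 - 1*284)) = 1/(-28068 + (53/9 - 284)) = 1/(-28068 - 2503/9) = 1/(-255115/9) = -9/255115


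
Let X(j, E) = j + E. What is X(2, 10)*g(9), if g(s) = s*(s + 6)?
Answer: 1620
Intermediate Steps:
g(s) = s*(6 + s)
X(j, E) = E + j
X(2, 10)*g(9) = (10 + 2)*(9*(6 + 9)) = 12*(9*15) = 12*135 = 1620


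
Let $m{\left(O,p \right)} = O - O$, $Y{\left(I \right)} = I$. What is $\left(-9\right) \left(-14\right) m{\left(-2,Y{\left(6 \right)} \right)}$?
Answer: $0$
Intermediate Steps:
$m{\left(O,p \right)} = 0$
$\left(-9\right) \left(-14\right) m{\left(-2,Y{\left(6 \right)} \right)} = \left(-9\right) \left(-14\right) 0 = 126 \cdot 0 = 0$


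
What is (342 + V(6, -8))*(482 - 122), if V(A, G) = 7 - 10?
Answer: 122040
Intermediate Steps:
V(A, G) = -3
(342 + V(6, -8))*(482 - 122) = (342 - 3)*(482 - 122) = 339*360 = 122040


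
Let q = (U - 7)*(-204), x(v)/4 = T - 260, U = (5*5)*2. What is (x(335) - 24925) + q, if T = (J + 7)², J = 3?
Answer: -34337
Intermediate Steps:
T = 100 (T = (3 + 7)² = 10² = 100)
U = 50 (U = 25*2 = 50)
x(v) = -640 (x(v) = 4*(100 - 260) = 4*(-160) = -640)
q = -8772 (q = (50 - 7)*(-204) = 43*(-204) = -8772)
(x(335) - 24925) + q = (-640 - 24925) - 8772 = -25565 - 8772 = -34337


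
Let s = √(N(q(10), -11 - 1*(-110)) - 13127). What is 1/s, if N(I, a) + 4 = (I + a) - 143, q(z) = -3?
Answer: -I*√13178/13178 ≈ -0.0087111*I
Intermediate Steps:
N(I, a) = -147 + I + a (N(I, a) = -4 + ((I + a) - 143) = -4 + (-143 + I + a) = -147 + I + a)
s = I*√13178 (s = √((-147 - 3 + (-11 - 1*(-110))) - 13127) = √((-147 - 3 + (-11 + 110)) - 13127) = √((-147 - 3 + 99) - 13127) = √(-51 - 13127) = √(-13178) = I*√13178 ≈ 114.8*I)
1/s = 1/(I*√13178) = -I*√13178/13178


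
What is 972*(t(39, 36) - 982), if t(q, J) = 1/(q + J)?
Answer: -23862276/25 ≈ -9.5449e+5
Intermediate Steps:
t(q, J) = 1/(J + q)
972*(t(39, 36) - 982) = 972*(1/(36 + 39) - 982) = 972*(1/75 - 982) = 972*(-73649/75) = -23862276/25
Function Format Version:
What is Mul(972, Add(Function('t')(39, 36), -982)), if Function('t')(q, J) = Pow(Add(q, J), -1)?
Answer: Rational(-23862276, 25) ≈ -9.5449e+5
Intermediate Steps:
Function('t')(q, J) = Pow(Add(J, q), -1)
Mul(972, Add(Function('t')(39, 36), -982)) = Mul(972, Add(Pow(Add(36, 39), -1), -982)) = Mul(972, Add(Pow(75, -1), -982)) = Mul(972, Add(Rational(1, 75), -982)) = Mul(972, Rational(-73649, 75)) = Rational(-23862276, 25)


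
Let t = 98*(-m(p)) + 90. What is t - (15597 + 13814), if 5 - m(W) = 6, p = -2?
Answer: -29223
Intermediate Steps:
m(W) = -1 (m(W) = 5 - 1*6 = 5 - 6 = -1)
t = 188 (t = 98*(-1*(-1)) + 90 = 98*1 + 90 = 98 + 90 = 188)
t - (15597 + 13814) = 188 - (15597 + 13814) = 188 - 1*29411 = 188 - 29411 = -29223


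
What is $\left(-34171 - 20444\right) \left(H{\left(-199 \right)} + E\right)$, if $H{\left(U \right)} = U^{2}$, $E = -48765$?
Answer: $500491860$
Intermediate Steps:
$\left(-34171 - 20444\right) \left(H{\left(-199 \right)} + E\right) = \left(-34171 - 20444\right) \left(\left(-199\right)^{2} - 48765\right) = - 54615 \left(39601 - 48765\right) = \left(-54615\right) \left(-9164\right) = 500491860$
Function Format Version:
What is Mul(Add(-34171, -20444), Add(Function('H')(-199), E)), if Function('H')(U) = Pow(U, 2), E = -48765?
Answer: 500491860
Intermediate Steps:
Mul(Add(-34171, -20444), Add(Function('H')(-199), E)) = Mul(Add(-34171, -20444), Add(Pow(-199, 2), -48765)) = Mul(-54615, Add(39601, -48765)) = Mul(-54615, -9164) = 500491860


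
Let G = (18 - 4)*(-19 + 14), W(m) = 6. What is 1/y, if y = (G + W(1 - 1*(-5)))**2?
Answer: 1/4096 ≈ 0.00024414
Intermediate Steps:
G = -70 (G = 14*(-5) = -70)
y = 4096 (y = (-70 + 6)**2 = (-64)**2 = 4096)
1/y = 1/4096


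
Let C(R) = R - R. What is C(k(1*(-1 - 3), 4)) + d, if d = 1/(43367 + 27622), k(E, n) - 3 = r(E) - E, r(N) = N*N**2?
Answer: 1/70989 ≈ 1.4087e-5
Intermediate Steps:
r(N) = N**3
k(E, n) = 3 + E**3 - E (k(E, n) = 3 + (E**3 - E) = 3 + E**3 - E)
C(R) = 0
d = 1/70989 ≈ 1.4087e-5
C(k(1*(-1 - 3), 4)) + d = 0 + 1/70989 = 1/70989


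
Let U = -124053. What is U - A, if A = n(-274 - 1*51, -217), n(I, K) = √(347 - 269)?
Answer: -124053 - √78 ≈ -1.2406e+5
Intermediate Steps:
n(I, K) = √78
A = √78 ≈ 8.8318
U - A = -124053 - √78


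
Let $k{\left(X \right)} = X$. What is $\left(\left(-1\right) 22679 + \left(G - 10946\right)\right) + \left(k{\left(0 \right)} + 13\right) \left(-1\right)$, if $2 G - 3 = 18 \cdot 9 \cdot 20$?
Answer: $- \frac{64033}{2} \approx -32017.0$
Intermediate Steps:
$G = \frac{3243}{2}$ ($G = \frac{3}{2} + \frac{18 \cdot 9 \cdot 20}{2} = \frac{3}{2} + \frac{162 \cdot 20}{2} = \frac{3}{2} + \frac{1}{2} \cdot 3240 = \frac{3}{2} + 1620 = \frac{3243}{2} \approx 1621.5$)
$\left(\left(-1\right) 22679 + \left(G - 10946\right)\right) + \left(k{\left(0 \right)} + 13\right) \left(-1\right) = \left(\left(-1\right) 22679 + \left(\frac{3243}{2} - 10946\right)\right) + \left(0 + 13\right) \left(-1\right) = \left(-22679 - \frac{18649}{2}\right) + 13 \left(-1\right) = - \frac{64007}{2} - 13 = - \frac{64033}{2}$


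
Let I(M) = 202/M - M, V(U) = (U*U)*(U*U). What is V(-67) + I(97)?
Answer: 1954649530/97 ≈ 2.0151e+7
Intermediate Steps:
V(U) = U**4 (V(U) = U**2*U**2 = U**4)
I(M) = -M + 202/M
V(-67) + I(97) = (-67)**4 + (-1*97 + 202/97) = 20151121 + (-97 + 202*(1/97)) = 20151121 + (-97 + 202/97) = 20151121 - 9207/97 = 1954649530/97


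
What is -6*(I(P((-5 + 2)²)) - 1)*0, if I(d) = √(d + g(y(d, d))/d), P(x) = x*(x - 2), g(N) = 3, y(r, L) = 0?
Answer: 0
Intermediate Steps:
P(x) = x*(-2 + x)
I(d) = √(d + 3/d)
-6*(I(P((-5 + 2)²)) - 1)*0 = -6*(√((-5 + 2)²*(-2 + (-5 + 2)²) + 3/(((-5 + 2)²*(-2 + (-5 + 2)²)))) - 1)*0 = -6*(√((-3)²*(-2 + (-3)²) + 3/(((-3)²*(-2 + (-3)²)))) - 1)*0 = -6*(√(9*(-2 + 9) + 3/((9*(-2 + 9)))) - 1)*0 = -6*(√(9*7 + 3/((9*7))) - 1)*0 = -6*(√(63 + 3/63) - 1)*0 = -6*(√(63 + 3*(1/63)) - 1)*0 = -6*(√(63 + 1/21) - 1)*0 = -6*(√(1324/21) - 1)*0 = -6*(2*√6951/21 - 1)*0 = -6*(-1 + 2*√6951/21)*0 = (6 - 4*√6951/7)*0 = 0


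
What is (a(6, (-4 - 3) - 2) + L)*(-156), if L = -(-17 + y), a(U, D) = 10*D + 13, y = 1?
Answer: 9516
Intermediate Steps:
a(U, D) = 13 + 10*D
L = 16 (L = -(-17 + 1) = -1*(-16) = 16)
(a(6, (-4 - 3) - 2) + L)*(-156) = ((13 + 10*((-4 - 3) - 2)) + 16)*(-156) = ((13 + 10*(-7 - 2)) + 16)*(-156) = ((13 + 10*(-9)) + 16)*(-156) = ((13 - 90) + 16)*(-156) = (-77 + 16)*(-156) = -61*(-156) = 9516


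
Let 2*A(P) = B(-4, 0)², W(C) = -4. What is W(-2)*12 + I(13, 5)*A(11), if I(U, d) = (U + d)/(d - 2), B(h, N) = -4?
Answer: 0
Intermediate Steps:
I(U, d) = (U + d)/(-2 + d)
A(P) = 8 (A(P) = (½)*(-4)² = (½)*16 = 8)
W(-2)*12 + I(13, 5)*A(11) = -4*12 + ((13 + 5)/(-2 + 5))*8 = -48 + (18/3)*8 = -48 + ((⅓)*18)*8 = -48 + 6*8 = -48 + 48 = 0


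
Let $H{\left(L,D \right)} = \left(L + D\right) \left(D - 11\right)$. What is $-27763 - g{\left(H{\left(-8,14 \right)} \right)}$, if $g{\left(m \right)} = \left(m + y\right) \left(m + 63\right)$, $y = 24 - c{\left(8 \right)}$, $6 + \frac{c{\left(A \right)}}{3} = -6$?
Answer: $-34081$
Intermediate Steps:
$c{\left(A \right)} = -36$ ($c{\left(A \right)} = -18 + 3 \left(-6\right) = -18 - 18 = -36$)
$H{\left(L,D \right)} = \left(-11 + D\right) \left(D + L\right)$ ($H{\left(L,D \right)} = \left(D + L\right) \left(-11 + D\right) = \left(-11 + D\right) \left(D + L\right)$)
$y = 60$ ($y = 24 - -36 = 24 + 36 = 60$)
$g{\left(m \right)} = \left(60 + m\right) \left(63 + m\right)$ ($g{\left(m \right)} = \left(m + 60\right) \left(m + 63\right) = \left(60 + m\right) \left(63 + m\right)$)
$-27763 - g{\left(H{\left(-8,14 \right)} \right)} = -27763 - \left(3780 + \left(14^{2} - 154 - -88 + 14 \left(-8\right)\right)^{2} + 123 \left(14^{2} - 154 - -88 + 14 \left(-8\right)\right)\right) = -27763 - \left(3780 + \left(196 - 154 + 88 - 112\right)^{2} + 123 \left(196 - 154 + 88 - 112\right)\right) = -27763 - \left(3780 + 18^{2} + 123 \cdot 18\right) = -27763 - \left(3780 + 324 + 2214\right) = -27763 - 6318 = -34081$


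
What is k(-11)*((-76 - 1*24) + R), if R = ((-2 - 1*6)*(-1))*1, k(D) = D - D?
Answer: 0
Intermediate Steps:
k(D) = 0
R = 8 (R = ((-2 - 6)*(-1))*1 = -8*(-1)*1 = 8*1 = 8)
k(-11)*((-76 - 1*24) + R) = 0*((-76 - 1*24) + 8) = 0*((-76 - 24) + 8) = 0*(-100 + 8) = 0*(-92) = 0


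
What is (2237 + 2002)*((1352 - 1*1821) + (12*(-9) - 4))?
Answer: -2462859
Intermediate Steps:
(2237 + 2002)*((1352 - 1*1821) + (12*(-9) - 4)) = 4239*((1352 - 1821) + (-108 - 4)) = 4239*(-469 - 112) = 4239*(-581) = -2462859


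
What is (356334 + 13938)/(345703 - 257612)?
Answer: 370272/88091 ≈ 4.2033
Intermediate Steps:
(356334 + 13938)/(345703 - 257612) = 370272/88091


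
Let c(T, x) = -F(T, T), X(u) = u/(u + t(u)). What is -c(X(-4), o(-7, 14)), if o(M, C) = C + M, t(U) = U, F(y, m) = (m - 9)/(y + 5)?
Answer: -17/11 ≈ -1.5455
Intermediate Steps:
F(y, m) = (-9 + m)/(5 + y)
X(u) = ½ (X(u) = u/(u + u) = u/((2*u)) = (1/(2*u))*u = ½)
c(T, x) = -(-9 + T)/(5 + T)
-c(X(-4), o(-7, 14)) = -(9 - 1*½)/(5 + ½) = -(9 - ½)/11/2 = -2*17/(11*2) = -1*17/11 = -17/11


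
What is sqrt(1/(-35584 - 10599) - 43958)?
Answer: 9*I*sqrt(1157489840045)/46183 ≈ 209.66*I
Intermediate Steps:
sqrt(1/(-35584 - 10599) - 43958) = sqrt(1/(-46183) - 43958) = sqrt(-1/46183 - 43958) = sqrt(-2030112315/46183) = 9*I*sqrt(1157489840045)/46183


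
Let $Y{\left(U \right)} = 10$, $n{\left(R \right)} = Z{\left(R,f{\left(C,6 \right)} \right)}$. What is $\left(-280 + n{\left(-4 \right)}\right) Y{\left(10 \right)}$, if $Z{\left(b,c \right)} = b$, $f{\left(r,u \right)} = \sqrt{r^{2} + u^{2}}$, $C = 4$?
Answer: $-2840$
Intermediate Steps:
$n{\left(R \right)} = R$
$\left(-280 + n{\left(-4 \right)}\right) Y{\left(10 \right)} = \left(-280 - 4\right) 10 = \left(-284\right) 10 = -2840$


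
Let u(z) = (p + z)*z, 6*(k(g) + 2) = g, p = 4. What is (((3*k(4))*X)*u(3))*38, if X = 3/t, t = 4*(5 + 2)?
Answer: -342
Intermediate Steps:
k(g) = -2 + g/6
t = 28 (t = 4*7 = 28)
u(z) = z*(4 + z) (u(z) = (4 + z)*z = z*(4 + z))
X = 3/28 ≈ 0.10714
(((3*k(4))*X)*u(3))*38 = (((3*(-2 + (⅙)*4))*(3/28))*(3*(4 + 3)))*38 = (((3*(-2 + ⅔))*(3/28))*(3*7))*38 = (((3*(-4/3))*(3/28))*21)*38 = (-4*3/28*21)*38 = -3/7*21*38 = -9*38 = -342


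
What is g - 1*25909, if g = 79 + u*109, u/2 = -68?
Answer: -40654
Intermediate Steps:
u = -136 (u = 2*(-68) = -136)
g = -14745 (g = 79 - 136*109 = 79 - 14824 = -14745)
g - 1*25909 = -14745 - 1*25909 = -14745 - 25909 = -40654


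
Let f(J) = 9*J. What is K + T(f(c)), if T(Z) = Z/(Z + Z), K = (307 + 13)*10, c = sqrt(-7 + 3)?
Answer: 6401/2 ≈ 3200.5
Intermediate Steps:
c = 2*I (c = sqrt(-4) = 2*I ≈ 2.0*I)
K = 3200 (K = 320*10 = 3200)
T(Z) = 1/2 (T(Z) = Z/((2*Z)) = (1/(2*Z))*Z = 1/2)
K + T(f(c)) = 3200 + 1/2 = 6401/2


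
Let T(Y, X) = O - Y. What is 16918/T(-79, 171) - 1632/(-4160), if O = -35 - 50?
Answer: -1099517/390 ≈ -2819.3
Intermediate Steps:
O = -85
T(Y, X) = -85 - Y
16918/T(-79, 171) - 1632/(-4160) = 16918/(-85 - 1*(-79)) - 1632/(-4160) = 16918/(-85 + 79) - 1632*(-1/4160) = 16918/(-6) + 51/130 = 16918*(-1/6) + 51/130 = -8459/3 + 51/130 = -1099517/390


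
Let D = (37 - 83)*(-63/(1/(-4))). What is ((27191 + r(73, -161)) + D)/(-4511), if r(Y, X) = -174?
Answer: -15425/4511 ≈ -3.4194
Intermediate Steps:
D = -11592 (D = -(-2898)/(-¼) = -(-2898)*(-4) = -46*252 = -11592)
((27191 + r(73, -161)) + D)/(-4511) = ((27191 - 174) - 11592)/(-4511) = (27017 - 11592)*(-1/4511) = 15425*(-1/4511) = -15425/4511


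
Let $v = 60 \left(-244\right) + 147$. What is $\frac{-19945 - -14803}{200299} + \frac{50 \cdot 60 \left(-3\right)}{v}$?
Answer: $\frac{576055998}{967644469} \approx 0.59532$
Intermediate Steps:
$v = -14493$ ($v = -14640 + 147 = -14493$)
$\frac{-19945 - -14803}{200299} + \frac{50 \cdot 60 \left(-3\right)}{v} = \frac{-19945 - -14803}{200299} + \frac{50 \cdot 60 \left(-3\right)}{-14493} = \left(-19945 + 14803\right) \frac{1}{200299} + 3000 \left(-3\right) \left(- \frac{1}{14493}\right) = \left(-5142\right) \frac{1}{200299} - - \frac{3000}{4831} = - \frac{5142}{200299} + \frac{3000}{4831} = \frac{576055998}{967644469}$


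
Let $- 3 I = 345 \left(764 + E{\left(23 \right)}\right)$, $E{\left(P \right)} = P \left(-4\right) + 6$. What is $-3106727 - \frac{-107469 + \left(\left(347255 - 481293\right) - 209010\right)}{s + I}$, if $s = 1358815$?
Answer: $- \frac{3979235293798}{1280845} \approx -3.1067 \cdot 10^{6}$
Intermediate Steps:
$E{\left(P \right)} = 6 - 4 P$ ($E{\left(P \right)} = - 4 P + 6 = 6 - 4 P$)
$I = -77970$ ($I = - \frac{345 \left(764 + \left(6 - 92\right)\right)}{3} = - \frac{345 \left(764 - 86\right)}{3} = - \frac{345 \cdot 678}{3} = \left(- \frac{1}{3}\right) 233910 = -77970$)
$-3106727 - \frac{-107469 + \left(\left(347255 - 481293\right) - 209010\right)}{s + I} = -3106727 - \frac{-107469 + \left(\left(347255 - 481293\right) - 209010\right)}{1358815 - 77970} = -3106727 - \frac{-107469 - 343048}{1280845} = -3106727 - \left(-107469 - 343048\right) \frac{1}{1280845} = -3106727 - \left(-450517\right) \frac{1}{1280845} = -3106727 - - \frac{450517}{1280845} = -3106727 + \frac{450517}{1280845} = - \frac{3979235293798}{1280845}$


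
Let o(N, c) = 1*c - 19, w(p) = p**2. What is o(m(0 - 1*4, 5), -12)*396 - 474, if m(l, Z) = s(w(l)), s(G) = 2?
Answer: -12750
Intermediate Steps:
m(l, Z) = 2
o(N, c) = -19 + c (o(N, c) = c - 19 = -19 + c)
o(m(0 - 1*4, 5), -12)*396 - 474 = (-19 - 12)*396 - 474 = -31*396 - 474 = -12276 - 474 = -12750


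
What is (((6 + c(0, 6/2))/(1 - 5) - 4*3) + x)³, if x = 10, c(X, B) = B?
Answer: -4913/64 ≈ -76.766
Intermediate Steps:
(((6 + c(0, 6/2))/(1 - 5) - 4*3) + x)³ = (((6 + 6/2)/(1 - 5) - 4*3) + 10)³ = (((6 + 6*(½))/(-4) - 12) + 10)³ = (((6 + 3)*(-¼) - 12) + 10)³ = ((9*(-¼) - 12) + 10)³ = ((-9/4 - 12) + 10)³ = (-57/4 + 10)³ = (-17/4)³ = -4913/64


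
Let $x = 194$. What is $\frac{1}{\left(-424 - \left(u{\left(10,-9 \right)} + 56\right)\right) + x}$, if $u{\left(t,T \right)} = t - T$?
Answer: $- \frac{1}{305} \approx -0.0032787$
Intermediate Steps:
$\frac{1}{\left(-424 - \left(u{\left(10,-9 \right)} + 56\right)\right) + x} = \frac{1}{\left(-424 - \left(\left(10 - -9\right) + 56\right)\right) + 194} = \frac{1}{\left(-424 - \left(\left(10 + 9\right) + 56\right)\right) + 194} = \frac{1}{\left(-424 - \left(19 + 56\right)\right) + 194} = \frac{1}{\left(-424 - 75\right) + 194} = \frac{1}{-499 + 194} = \frac{1}{-305} = - \frac{1}{305}$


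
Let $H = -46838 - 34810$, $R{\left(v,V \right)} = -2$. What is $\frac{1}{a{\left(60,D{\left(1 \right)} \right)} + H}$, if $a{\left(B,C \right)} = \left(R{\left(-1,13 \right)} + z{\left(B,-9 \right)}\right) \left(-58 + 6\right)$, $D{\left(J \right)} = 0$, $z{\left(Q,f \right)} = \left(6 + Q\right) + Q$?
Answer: $- \frac{1}{88096} \approx -1.1351 \cdot 10^{-5}$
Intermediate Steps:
$z{\left(Q,f \right)} = 6 + 2 Q$
$H = -81648$
$a{\left(B,C \right)} = -208 - 104 B$ ($a{\left(B,C \right)} = \left(-2 + \left(6 + 2 B\right)\right) \left(-58 + 6\right) = \left(4 + 2 B\right) \left(-52\right) = -208 - 104 B$)
$\frac{1}{a{\left(60,D{\left(1 \right)} \right)} + H} = \frac{1}{\left(-208 - 6240\right) - 81648} = \frac{1}{-6448 - 81648} = \frac{1}{-88096} = - \frac{1}{88096}$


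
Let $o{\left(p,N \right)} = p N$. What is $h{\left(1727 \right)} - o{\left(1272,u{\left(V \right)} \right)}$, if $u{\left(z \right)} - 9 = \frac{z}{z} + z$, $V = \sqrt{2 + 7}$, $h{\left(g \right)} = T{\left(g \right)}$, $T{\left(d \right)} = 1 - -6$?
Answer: $-16529$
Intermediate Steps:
$T{\left(d \right)} = 7$ ($T{\left(d \right)} = 1 + 6 = 7$)
$h{\left(g \right)} = 7$
$V = 3$ ($V = \sqrt{9} = 3$)
$u{\left(z \right)} = 10 + z$ ($u{\left(z \right)} = 9 + \left(\frac{z}{z} + z\right) = 9 + \left(1 + z\right) = 10 + z$)
$o{\left(p,N \right)} = N p$
$h{\left(1727 \right)} - o{\left(1272,u{\left(V \right)} \right)} = 7 - \left(10 + 3\right) 1272 = 7 - 13 \cdot 1272 = 7 - 16536 = -16529$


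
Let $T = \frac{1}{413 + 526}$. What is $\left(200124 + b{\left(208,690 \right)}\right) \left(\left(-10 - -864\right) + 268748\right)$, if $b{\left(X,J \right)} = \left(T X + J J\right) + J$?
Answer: $\frac{171365084843308}{939} \approx 1.825 \cdot 10^{11}$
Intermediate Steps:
$T = \frac{1}{939} \approx 0.001065$
$b{\left(X,J \right)} = J + J^{2} + \frac{X}{939}$ ($b{\left(X,J \right)} = \left(\frac{X}{939} + J J\right) + J = \left(\frac{X}{939} + J^{2}\right) + J = \left(J^{2} + \frac{X}{939}\right) + J = J + J^{2} + \frac{X}{939}$)
$\left(200124 + b{\left(208,690 \right)}\right) \left(\left(-10 - -864\right) + 268748\right) = \left(200124 + \left(690 + 690^{2} + \frac{1}{939} \cdot 208\right)\right) \left(\left(-10 - -864\right) + 268748\right) = \left(200124 + \left(690 + 476100 + \frac{208}{939}\right)\right) \left(\left(-10 + 864\right) + 268748\right) = \left(200124 + \frac{447706018}{939}\right) \left(854 + 268748\right) = \frac{635622454}{939} \cdot 269602 = \frac{171365084843308}{939}$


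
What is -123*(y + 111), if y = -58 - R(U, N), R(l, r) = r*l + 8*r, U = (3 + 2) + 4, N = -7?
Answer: -21156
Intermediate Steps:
U = 9 (U = 5 + 4 = 9)
R(l, r) = 8*r + l*r (R(l, r) = l*r + 8*r = 8*r + l*r)
y = 61 (y = -58 - (-7)*(8 + 9) = -58 - (-7)*17 = -58 - 1*(-119) = -58 + 119 = 61)
-123*(y + 111) = -123*(61 + 111) = -123*172 = -21156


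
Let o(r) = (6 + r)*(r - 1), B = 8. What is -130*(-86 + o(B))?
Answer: -1560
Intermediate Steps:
o(r) = (-1 + r)*(6 + r) (o(r) = (6 + r)*(-1 + r) = (-1 + r)*(6 + r))
-130*(-86 + o(B)) = -130*(-86 + (-6 + 8² + 5*8)) = -130*(-86 + (-6 + 64 + 40)) = -130*(-86 + 98) = -130*12 = -1560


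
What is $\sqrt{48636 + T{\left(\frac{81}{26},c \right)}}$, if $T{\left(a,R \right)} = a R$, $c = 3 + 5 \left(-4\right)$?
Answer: $\frac{3 \sqrt{3649126}}{26} \approx 220.42$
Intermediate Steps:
$c = -17$ ($c = 3 - 20 = -17$)
$T{\left(a,R \right)} = R a$
$\sqrt{48636 + T{\left(\frac{81}{26},c \right)}} = \sqrt{48636 - 17 \cdot \frac{81}{26}} = \sqrt{48636 - 17 \cdot 81 \cdot \frac{1}{26}} = \sqrt{48636 - \frac{1377}{26}} = \sqrt{\frac{1263159}{26}} = \frac{3 \sqrt{3649126}}{26}$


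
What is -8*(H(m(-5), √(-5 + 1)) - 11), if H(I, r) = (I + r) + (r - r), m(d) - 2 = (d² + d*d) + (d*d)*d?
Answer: 672 - 16*I ≈ 672.0 - 16.0*I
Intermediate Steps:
m(d) = 2 + d³ + 2*d² (m(d) = 2 + ((d² + d*d) + (d*d)*d) = 2 + ((d² + d²) + d²*d) = 2 + (2*d² + d³) = 2 + (d³ + 2*d²) = 2 + d³ + 2*d²)
H(I, r) = I + r (H(I, r) = (I + r) + 0 = I + r)
-8*(H(m(-5), √(-5 + 1)) - 11) = -8*(((2 + (-5)³ + 2*(-5)²) + √(-5 + 1)) - 11) = -8*(((2 - 125 + 2*25) + √(-4)) - 11) = -8*(((2 - 125 + 50) + 2*I) - 11) = -8*((-73 + 2*I) - 11) = -8*(-84 + 2*I) = 672 - 16*I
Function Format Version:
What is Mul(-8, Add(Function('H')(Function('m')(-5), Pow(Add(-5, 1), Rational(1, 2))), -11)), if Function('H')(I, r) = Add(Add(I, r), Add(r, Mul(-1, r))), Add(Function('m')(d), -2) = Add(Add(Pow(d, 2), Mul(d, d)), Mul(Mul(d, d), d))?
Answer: Add(672, Mul(-16, I)) ≈ Add(672.00, Mul(-16.000, I))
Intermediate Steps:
Function('m')(d) = Add(2, Pow(d, 3), Mul(2, Pow(d, 2))) (Function('m')(d) = Add(2, Add(Add(Pow(d, 2), Mul(d, d)), Mul(Mul(d, d), d))) = Add(2, Add(Add(Pow(d, 2), Pow(d, 2)), Mul(Pow(d, 2), d))) = Add(2, Add(Mul(2, Pow(d, 2)), Pow(d, 3))) = Add(2, Add(Pow(d, 3), Mul(2, Pow(d, 2)))) = Add(2, Pow(d, 3), Mul(2, Pow(d, 2))))
Function('H')(I, r) = Add(I, r) (Function('H')(I, r) = Add(Add(I, r), 0) = Add(I, r))
Mul(-8, Add(Function('H')(Function('m')(-5), Pow(Add(-5, 1), Rational(1, 2))), -11)) = Mul(-8, Add(Add(Add(2, Pow(-5, 3), Mul(2, Pow(-5, 2))), Pow(Add(-5, 1), Rational(1, 2))), -11)) = Mul(-8, Add(Add(Add(2, -125, Mul(2, 25)), Pow(-4, Rational(1, 2))), -11)) = Mul(-8, Add(Add(Add(2, -125, 50), Mul(2, I)), -11)) = Mul(-8, Add(Add(-73, Mul(2, I)), -11)) = Mul(-8, Add(-84, Mul(2, I))) = Add(672, Mul(-16, I))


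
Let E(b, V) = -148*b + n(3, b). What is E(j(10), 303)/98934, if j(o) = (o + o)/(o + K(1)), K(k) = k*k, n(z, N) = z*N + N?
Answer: -480/181379 ≈ -0.0026464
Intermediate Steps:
n(z, N) = N + N*z (n(z, N) = N*z + N = N + N*z)
K(k) = k**2
j(o) = 2*o/(1 + o) (j(o) = (o + o)/(o + 1**2) = (2*o)/(o + 1) = (2*o)/(1 + o) = 2*o/(1 + o))
E(b, V) = -144*b (E(b, V) = -148*b + b*(1 + 3) = -148*b + b*4 = -148*b + 4*b = -144*b)
E(j(10), 303)/98934 = -288*10/(1 + 10)/98934 = -288*10/11*(1/98934) = -144*20/11*(1/98934) = -2880/11*1/98934 = -480/181379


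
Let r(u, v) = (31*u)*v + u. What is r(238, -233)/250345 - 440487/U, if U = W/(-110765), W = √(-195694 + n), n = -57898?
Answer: -1718836/250345 - 48790542555*I*√63398/126796 ≈ -6.8659 - 9.6888e+7*I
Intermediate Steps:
W = 2*I*√63398 (W = √(-195694 - 57898) = √(-253592) = 2*I*√63398 ≈ 503.58*I)
r(u, v) = u + 31*u*v (r(u, v) = 31*u*v + u = u + 31*u*v)
U = -2*I*√63398/110765 (U = (2*I*√63398)/(-110765) = (2*I*√63398)*(-1/110765) = -2*I*√63398/110765 ≈ -0.0045464*I)
r(238, -233)/250345 - 440487/U = (238*(1 + 31*(-233)))/250345 - 440487*110765*I*√63398/126796 = (238*(1 - 7223))*(1/250345) - 48790542555*I*√63398/126796 = (238*(-7222))*(1/250345) - 48790542555*I*√63398/126796 = -1718836*1/250345 - 48790542555*I*√63398/126796 = -1718836/250345 - 48790542555*I*√63398/126796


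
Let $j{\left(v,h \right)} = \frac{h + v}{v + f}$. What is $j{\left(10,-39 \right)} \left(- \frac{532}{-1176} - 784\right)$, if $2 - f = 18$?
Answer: $- \frac{954361}{252} \approx -3787.1$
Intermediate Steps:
$f = -16$ ($f = 2 - 18 = -16$)
$j{\left(v,h \right)} = \frac{h + v}{-16 + v}$ ($j{\left(v,h \right)} = \frac{h + v}{v - 16} = \frac{h + v}{-16 + v}$)
$j{\left(10,-39 \right)} \left(- \frac{532}{-1176} - 784\right) = \frac{-39 + 10}{-16 + 10} \left(- \frac{532}{-1176} - 784\right) = \frac{1}{-6} \left(-29\right) \left(\left(-532\right) \left(- \frac{1}{1176}\right) - 784\right) = \left(- \frac{1}{6}\right) \left(-29\right) \left(\frac{19}{42} - 784\right) = \frac{29}{6} \left(- \frac{32909}{42}\right) = - \frac{954361}{252}$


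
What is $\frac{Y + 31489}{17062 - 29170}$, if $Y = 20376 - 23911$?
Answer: $- \frac{4659}{2018} \approx -2.3087$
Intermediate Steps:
$Y = -3535$
$\frac{Y + 31489}{17062 - 29170} = \frac{-3535 + 31489}{17062 - 29170} = \frac{27954}{-12108} = 27954 \left(- \frac{1}{12108}\right) = - \frac{4659}{2018}$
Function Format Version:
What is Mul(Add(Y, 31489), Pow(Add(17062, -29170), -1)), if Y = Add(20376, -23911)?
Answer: Rational(-4659, 2018) ≈ -2.3087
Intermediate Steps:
Y = -3535
Mul(Add(Y, 31489), Pow(Add(17062, -29170), -1)) = Mul(Add(-3535, 31489), Pow(Add(17062, -29170), -1)) = Mul(27954, Pow(-12108, -1)) = Mul(27954, Rational(-1, 12108)) = Rational(-4659, 2018)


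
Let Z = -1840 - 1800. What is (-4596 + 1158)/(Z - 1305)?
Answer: 3438/4945 ≈ 0.69525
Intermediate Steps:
Z = -3640
(-4596 + 1158)/(Z - 1305) = (-4596 + 1158)/(-3640 - 1305) = -3438/(-4945) = -3438*(-1/4945) = 3438/4945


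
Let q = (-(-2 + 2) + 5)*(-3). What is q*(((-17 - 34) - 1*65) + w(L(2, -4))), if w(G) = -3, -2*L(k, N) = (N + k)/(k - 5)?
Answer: 1785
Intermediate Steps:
L(k, N) = -(N + k)/(2*(-5 + k)) (L(k, N) = -(N + k)/(2*(k - 5)) = -(N + k)/(2*(-5 + k)))
q = -15 (q = (-1*0 + 5)*(-3) = (0 + 5)*(-3) = 5*(-3) = -15)
q*(((-17 - 34) - 1*65) + w(L(2, -4))) = -15*(((-17 - 34) - 1*65) - 3) = -15*((-51 - 65) - 3) = -15*(-116 - 3) = -15*(-119) = 1785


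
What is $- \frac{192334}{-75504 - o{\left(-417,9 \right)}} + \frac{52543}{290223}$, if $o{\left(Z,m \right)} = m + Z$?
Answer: $\frac{3320306645}{1210810356} \approx 2.7422$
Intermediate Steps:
$o{\left(Z,m \right)} = Z + m$
$- \frac{192334}{-75504 - o{\left(-417,9 \right)}} + \frac{52543}{290223} = - \frac{192334}{-75504 - \left(-417 + 9\right)} + \frac{52543}{290223} = - \frac{192334}{-75504 - -408} + 52543 \cdot \frac{1}{290223} = - \frac{192334}{-75504 + 408} + \frac{52543}{290223} = - \frac{192334}{-75096} + \frac{52543}{290223} = \left(-192334\right) \left(- \frac{1}{75096}\right) + \frac{52543}{290223} = \frac{96167}{37548} + \frac{52543}{290223} = \frac{3320306645}{1210810356}$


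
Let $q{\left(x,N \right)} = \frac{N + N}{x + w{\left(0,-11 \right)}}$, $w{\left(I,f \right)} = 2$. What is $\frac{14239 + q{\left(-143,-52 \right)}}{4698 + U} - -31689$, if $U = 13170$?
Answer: $\frac{79838894135}{2519388} \approx 31690.0$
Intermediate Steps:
$q{\left(x,N \right)} = \frac{2 N}{2 + x}$ ($q{\left(x,N \right)} = \frac{N + N}{x + 2} = \frac{2 N}{2 + x}$)
$\frac{14239 + q{\left(-143,-52 \right)}}{4698 + U} - -31689 = \frac{14239 + 2 \left(-52\right) \frac{1}{2 - 143}}{4698 + 13170} - -31689 = \frac{14239 + 2 \left(-52\right) \frac{1}{-141}}{17868} + 31689 = \left(14239 + 2 \left(-52\right) \left(- \frac{1}{141}\right)\right) \frac{1}{17868} + 31689 = \left(14239 + \frac{104}{141}\right) \frac{1}{17868} + 31689 = \frac{2007803}{141} \cdot \frac{1}{17868} + 31689 = \frac{2007803}{2519388} + 31689 = \frac{79838894135}{2519388}$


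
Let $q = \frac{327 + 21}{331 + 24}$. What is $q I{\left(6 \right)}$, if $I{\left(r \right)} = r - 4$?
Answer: $\frac{696}{355} \approx 1.9606$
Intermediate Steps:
$q = \frac{348}{355} \approx 0.98028$
$I{\left(r \right)} = -4 + r$
$q I{\left(6 \right)} = \frac{348 \left(-4 + 6\right)}{355} = \frac{348}{355} \cdot 2 = \frac{696}{355}$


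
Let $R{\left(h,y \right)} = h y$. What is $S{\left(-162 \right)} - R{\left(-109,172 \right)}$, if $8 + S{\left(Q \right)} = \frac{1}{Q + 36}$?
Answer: $\frac{2361239}{126} \approx 18740.0$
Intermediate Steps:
$S{\left(Q \right)} = -8 + \frac{1}{36 + Q}$ ($S{\left(Q \right)} = -8 + \frac{1}{Q + 36} = -8 + \frac{1}{36 + Q}$)
$S{\left(-162 \right)} - R{\left(-109,172 \right)} = \frac{-287 - -1296}{36 - 162} - \left(-109\right) 172 = \frac{-287 + 1296}{-126} - -18748 = \left(- \frac{1}{126}\right) 1009 + 18748 = - \frac{1009}{126} + 18748 = \frac{2361239}{126}$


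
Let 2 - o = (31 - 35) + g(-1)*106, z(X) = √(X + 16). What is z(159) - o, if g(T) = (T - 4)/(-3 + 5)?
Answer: -271 + 5*√7 ≈ -257.77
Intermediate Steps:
g(T) = -2 + T/2 (g(T) = (-4 + T)/2 = (-4 + T)*(½) = -2 + T/2)
z(X) = √(16 + X)
o = 271 (o = 2 - ((31 - 35) + (-2 + (½)*(-1))*106) = 2 - (-4 + (-2 - ½)*106) = 2 - (-4 - 5/2*106) = 2 - (-4 - 265) = 2 - 1*(-269) = 2 + 269 = 271)
z(159) - o = √(16 + 159) - 1*271 = √175 - 271 = 5*√7 - 271 = -271 + 5*√7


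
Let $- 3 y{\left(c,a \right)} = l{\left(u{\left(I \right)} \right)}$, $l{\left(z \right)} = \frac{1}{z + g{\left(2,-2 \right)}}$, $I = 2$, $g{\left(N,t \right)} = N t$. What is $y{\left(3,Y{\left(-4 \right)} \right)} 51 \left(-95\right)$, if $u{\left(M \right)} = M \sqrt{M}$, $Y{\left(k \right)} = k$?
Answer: $- \frac{1615}{2} - \frac{1615 \sqrt{2}}{4} \approx -1378.5$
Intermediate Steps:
$u{\left(M \right)} = M^{\frac{3}{2}}$
$l{\left(z \right)} = \frac{1}{-4 + z}$ ($l{\left(z \right)} = \frac{1}{z + 2 \left(-2\right)} = \frac{1}{z - 4} = \frac{1}{-4 + z}$)
$y{\left(c,a \right)} = - \frac{1}{3 \left(-4 + 2 \sqrt{2}\right)}$ ($y{\left(c,a \right)} = - \frac{1}{3 \left(-4 + 2^{\frac{3}{2}}\right)} = - \frac{1}{3 \left(-4 + 2 \sqrt{2}\right)}$)
$y{\left(3,Y{\left(-4 \right)} \right)} 51 \left(-95\right) = \left(\frac{1}{6} + \frac{\sqrt{2}}{12}\right) 51 \left(-95\right) = \left(\frac{17}{2} + \frac{17 \sqrt{2}}{4}\right) \left(-95\right) = - \frac{1615}{2} - \frac{1615 \sqrt{2}}{4}$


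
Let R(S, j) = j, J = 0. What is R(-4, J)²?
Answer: 0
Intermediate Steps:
R(-4, J)² = 0² = 0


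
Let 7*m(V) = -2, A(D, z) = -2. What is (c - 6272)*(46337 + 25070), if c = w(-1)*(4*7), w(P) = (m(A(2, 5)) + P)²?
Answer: -444559580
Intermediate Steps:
m(V) = -2/7 (m(V) = (⅐)*(-2) = -2/7)
w(P) = (-2/7 + P)²
c = 324/7 (c = ((-2 + 7*(-1))²/49)*(4*7) = ((-2 - 7)²/49)*28 = ((1/49)*(-9)²)*28 = ((1/49)*81)*28 = (81/49)*28 = 324/7 ≈ 46.286)
(c - 6272)*(46337 + 25070) = (324/7 - 6272)*(46337 + 25070) = -43580/7*71407 = -444559580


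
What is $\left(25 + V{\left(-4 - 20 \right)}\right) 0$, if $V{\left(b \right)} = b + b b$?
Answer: $0$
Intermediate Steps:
$V{\left(b \right)} = b + b^{2}$
$\left(25 + V{\left(-4 - 20 \right)}\right) 0 = \left(25 + \left(-4 - 20\right) \left(1 - 24\right)\right) 0 = \left(25 - 24 \left(1 - 24\right)\right) 0 = \left(25 - -552\right) 0 = \left(25 + 552\right) 0 = 577 \cdot 0 = 0$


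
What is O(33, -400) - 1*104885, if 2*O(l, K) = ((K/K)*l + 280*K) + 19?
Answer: -160859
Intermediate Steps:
O(l, K) = 19/2 + l/2 + 140*K (O(l, K) = (((K/K)*l + 280*K) + 19)/2 = ((1*l + 280*K) + 19)/2 = ((l + 280*K) + 19)/2 = (19 + l + 280*K)/2 = 19/2 + l/2 + 140*K)
O(33, -400) - 1*104885 = (19/2 + (1/2)*33 + 140*(-400)) - 1*104885 = (19/2 + 33/2 - 56000) - 104885 = -55974 - 104885 = -160859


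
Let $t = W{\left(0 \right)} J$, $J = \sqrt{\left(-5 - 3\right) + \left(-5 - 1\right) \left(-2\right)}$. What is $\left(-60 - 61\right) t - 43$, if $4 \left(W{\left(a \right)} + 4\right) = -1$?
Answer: $\frac{1971}{2} \approx 985.5$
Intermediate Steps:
$W{\left(a \right)} = - \frac{17}{4}$ ($W{\left(a \right)} = -4 + \frac{1}{4} \left(-1\right) = -4 - \frac{1}{4} = - \frac{17}{4}$)
$J = 2$ ($J = \sqrt{-8 - -12} = \sqrt{-8 + 12} = \sqrt{4} = 2$)
$t = - \frac{17}{2}$ ($t = \left(- \frac{17}{4}\right) 2 = - \frac{17}{2} \approx -8.5$)
$\left(-60 - 61\right) t - 43 = \left(-60 - 61\right) \left(- \frac{17}{2}\right) - 43 = \left(-121\right) \left(- \frac{17}{2}\right) - 43 = \frac{2057}{2} - 43 = \frac{1971}{2}$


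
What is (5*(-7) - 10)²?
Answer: 2025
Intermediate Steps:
(5*(-7) - 10)² = (-35 - 10)² = (-45)² = 2025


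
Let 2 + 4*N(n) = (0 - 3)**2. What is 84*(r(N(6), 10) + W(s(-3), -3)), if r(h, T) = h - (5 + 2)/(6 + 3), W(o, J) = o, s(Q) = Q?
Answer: -511/3 ≈ -170.33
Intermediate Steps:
N(n) = 7/4 (N(n) = -1/2 + (0 - 3)**2/4 = -1/2 + (1/4)*(-3)**2 = -1/2 + (1/4)*9 = -1/2 + 9/4 = 7/4)
r(h, T) = -7/9 + h (r(h, T) = h - 7/9 = -7/9 + h)
84*(r(N(6), 10) + W(s(-3), -3)) = 84*((-7/9 + 7/4) - 3) = 84*(35/36 - 3) = 84*(-73/36) = -511/3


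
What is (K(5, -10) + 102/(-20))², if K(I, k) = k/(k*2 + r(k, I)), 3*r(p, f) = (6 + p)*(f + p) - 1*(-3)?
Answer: 2518569/136900 ≈ 18.397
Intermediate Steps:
r(p, f) = 1 + (6 + p)*(f + p)/3 (r(p, f) = ((6 + p)*(f + p) - 1*(-3))/3 = ((6 + p)*(f + p) + 3)/3 = (3 + (6 + p)*(f + p))/3 = 1 + (6 + p)*(f + p)/3)
K(I, k) = k/(1 + 2*I + 4*k + k²/3 + I*k/3) (K(I, k) = k/(k*2 + (1 + 2*I + 2*k + k²/3 + I*k/3)) = k/(2*k + (1 + 2*I + 2*k + k²/3 + I*k/3)) = k/(1 + 2*I + 4*k + k²/3 + I*k/3))
(K(5, -10) + 102/(-20))² = (3*(-10)/(3 + (-10)² + 6*5 + 12*(-10) + 5*(-10)) + 102/(-20))² = (3*(-10)/(3 + 100 + 30 - 120 - 50) + 102*(-1/20))² = (3*(-10)/(-37) - 51/10)² = (3*(-10)*(-1/37) - 51/10)² = (30/37 - 51/10)² = (-1587/370)² = 2518569/136900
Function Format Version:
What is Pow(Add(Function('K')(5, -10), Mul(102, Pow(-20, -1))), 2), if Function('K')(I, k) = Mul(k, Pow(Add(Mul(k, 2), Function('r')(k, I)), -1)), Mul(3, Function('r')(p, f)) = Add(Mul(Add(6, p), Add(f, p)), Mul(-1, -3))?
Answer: Rational(2518569, 136900) ≈ 18.397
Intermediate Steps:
Function('r')(p, f) = Add(1, Mul(Rational(1, 3), Add(6, p), Add(f, p))) (Function('r')(p, f) = Mul(Rational(1, 3), Add(Mul(Add(6, p), Add(f, p)), Mul(-1, -3))) = Mul(Rational(1, 3), Add(Mul(Add(6, p), Add(f, p)), 3)) = Mul(Rational(1, 3), Add(3, Mul(Add(6, p), Add(f, p)))) = Add(1, Mul(Rational(1, 3), Add(6, p), Add(f, p))))
Function('K')(I, k) = Mul(k, Pow(Add(1, Mul(2, I), Mul(4, k), Mul(Rational(1, 3), Pow(k, 2)), Mul(Rational(1, 3), I, k)), -1)) (Function('K')(I, k) = Mul(k, Pow(Add(Mul(k, 2), Add(1, Mul(2, I), Mul(2, k), Mul(Rational(1, 3), Pow(k, 2)), Mul(Rational(1, 3), I, k))), -1)) = Mul(k, Pow(Add(Mul(2, k), Add(1, Mul(2, I), Mul(2, k), Mul(Rational(1, 3), Pow(k, 2)), Mul(Rational(1, 3), I, k))), -1)) = Mul(k, Pow(Add(1, Mul(2, I), Mul(4, k), Mul(Rational(1, 3), Pow(k, 2)), Mul(Rational(1, 3), I, k)), -1)))
Pow(Add(Function('K')(5, -10), Mul(102, Pow(-20, -1))), 2) = Pow(Add(Mul(3, -10, Pow(Add(3, Pow(-10, 2), Mul(6, 5), Mul(12, -10), Mul(5, -10)), -1)), Mul(102, Pow(-20, -1))), 2) = Pow(Add(Mul(3, -10, Pow(Add(3, 100, 30, -120, -50), -1)), Mul(102, Rational(-1, 20))), 2) = Pow(Add(Mul(3, -10, Pow(-37, -1)), Rational(-51, 10)), 2) = Pow(Add(Mul(3, -10, Rational(-1, 37)), Rational(-51, 10)), 2) = Pow(Add(Rational(30, 37), Rational(-51, 10)), 2) = Pow(Rational(-1587, 370), 2) = Rational(2518569, 136900)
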